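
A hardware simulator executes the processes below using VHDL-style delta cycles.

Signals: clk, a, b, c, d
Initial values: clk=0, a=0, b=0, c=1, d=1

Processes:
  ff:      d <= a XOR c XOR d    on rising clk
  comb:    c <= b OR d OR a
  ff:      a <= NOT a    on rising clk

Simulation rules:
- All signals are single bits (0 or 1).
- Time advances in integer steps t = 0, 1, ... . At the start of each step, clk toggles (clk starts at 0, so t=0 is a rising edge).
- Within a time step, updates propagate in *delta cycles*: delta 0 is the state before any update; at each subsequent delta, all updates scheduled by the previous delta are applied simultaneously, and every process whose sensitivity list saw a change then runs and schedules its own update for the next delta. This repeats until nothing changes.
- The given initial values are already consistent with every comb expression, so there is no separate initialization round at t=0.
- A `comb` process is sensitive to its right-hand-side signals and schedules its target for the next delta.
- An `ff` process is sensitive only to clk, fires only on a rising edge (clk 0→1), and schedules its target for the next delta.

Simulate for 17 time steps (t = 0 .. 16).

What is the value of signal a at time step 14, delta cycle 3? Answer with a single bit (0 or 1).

t0.Δ0 clk=0 b=0 c=1 d=1 a=0
t0.Δ1 clk=1 b=0 c=1 d=1 a=0
t0.Δ2 clk=1 b=0 c=1 d=0 a=1
t1.Δ0 clk=1 b=0 c=1 d=0 a=1
t1.Δ1 clk=0 b=0 c=1 d=0 a=1
t2.Δ0 clk=0 b=0 c=1 d=0 a=1
t2.Δ1 clk=1 b=0 c=1 d=0 a=1
t2.Δ2 clk=1 b=0 c=1 d=0 a=0
t2.Δ3 clk=1 b=0 c=0 d=0 a=0
t3.Δ0 clk=1 b=0 c=0 d=0 a=0
t3.Δ1 clk=0 b=0 c=0 d=0 a=0
t4.Δ0 clk=0 b=0 c=0 d=0 a=0
t4.Δ1 clk=1 b=0 c=0 d=0 a=0
t4.Δ2 clk=1 b=0 c=0 d=0 a=1
t4.Δ3 clk=1 b=0 c=1 d=0 a=1
t5.Δ0 clk=1 b=0 c=1 d=0 a=1
t5.Δ1 clk=0 b=0 c=1 d=0 a=1
t6.Δ0 clk=0 b=0 c=1 d=0 a=1
t6.Δ1 clk=1 b=0 c=1 d=0 a=1
t6.Δ2 clk=1 b=0 c=1 d=0 a=0
t6.Δ3 clk=1 b=0 c=0 d=0 a=0
t7.Δ0 clk=1 b=0 c=0 d=0 a=0
t7.Δ1 clk=0 b=0 c=0 d=0 a=0
t8.Δ0 clk=0 b=0 c=0 d=0 a=0
t8.Δ1 clk=1 b=0 c=0 d=0 a=0
t8.Δ2 clk=1 b=0 c=0 d=0 a=1
t8.Δ3 clk=1 b=0 c=1 d=0 a=1
t9.Δ0 clk=1 b=0 c=1 d=0 a=1
t9.Δ1 clk=0 b=0 c=1 d=0 a=1
t10.Δ0 clk=0 b=0 c=1 d=0 a=1
t10.Δ1 clk=1 b=0 c=1 d=0 a=1
t10.Δ2 clk=1 b=0 c=1 d=0 a=0
t10.Δ3 clk=1 b=0 c=0 d=0 a=0
t11.Δ0 clk=1 b=0 c=0 d=0 a=0
t11.Δ1 clk=0 b=0 c=0 d=0 a=0
t12.Δ0 clk=0 b=0 c=0 d=0 a=0
t12.Δ1 clk=1 b=0 c=0 d=0 a=0
t12.Δ2 clk=1 b=0 c=0 d=0 a=1
t12.Δ3 clk=1 b=0 c=1 d=0 a=1
t13.Δ0 clk=1 b=0 c=1 d=0 a=1
t13.Δ1 clk=0 b=0 c=1 d=0 a=1
t14.Δ0 clk=0 b=0 c=1 d=0 a=1
t14.Δ1 clk=1 b=0 c=1 d=0 a=1
t14.Δ2 clk=1 b=0 c=1 d=0 a=0
t14.Δ3 clk=1 b=0 c=0 d=0 a=0
t15.Δ0 clk=1 b=0 c=0 d=0 a=0
t15.Δ1 clk=0 b=0 c=0 d=0 a=0
t16.Δ0 clk=0 b=0 c=0 d=0 a=0
t16.Δ1 clk=1 b=0 c=0 d=0 a=0
t16.Δ2 clk=1 b=0 c=0 d=0 a=1
t16.Δ3 clk=1 b=0 c=1 d=0 a=1

0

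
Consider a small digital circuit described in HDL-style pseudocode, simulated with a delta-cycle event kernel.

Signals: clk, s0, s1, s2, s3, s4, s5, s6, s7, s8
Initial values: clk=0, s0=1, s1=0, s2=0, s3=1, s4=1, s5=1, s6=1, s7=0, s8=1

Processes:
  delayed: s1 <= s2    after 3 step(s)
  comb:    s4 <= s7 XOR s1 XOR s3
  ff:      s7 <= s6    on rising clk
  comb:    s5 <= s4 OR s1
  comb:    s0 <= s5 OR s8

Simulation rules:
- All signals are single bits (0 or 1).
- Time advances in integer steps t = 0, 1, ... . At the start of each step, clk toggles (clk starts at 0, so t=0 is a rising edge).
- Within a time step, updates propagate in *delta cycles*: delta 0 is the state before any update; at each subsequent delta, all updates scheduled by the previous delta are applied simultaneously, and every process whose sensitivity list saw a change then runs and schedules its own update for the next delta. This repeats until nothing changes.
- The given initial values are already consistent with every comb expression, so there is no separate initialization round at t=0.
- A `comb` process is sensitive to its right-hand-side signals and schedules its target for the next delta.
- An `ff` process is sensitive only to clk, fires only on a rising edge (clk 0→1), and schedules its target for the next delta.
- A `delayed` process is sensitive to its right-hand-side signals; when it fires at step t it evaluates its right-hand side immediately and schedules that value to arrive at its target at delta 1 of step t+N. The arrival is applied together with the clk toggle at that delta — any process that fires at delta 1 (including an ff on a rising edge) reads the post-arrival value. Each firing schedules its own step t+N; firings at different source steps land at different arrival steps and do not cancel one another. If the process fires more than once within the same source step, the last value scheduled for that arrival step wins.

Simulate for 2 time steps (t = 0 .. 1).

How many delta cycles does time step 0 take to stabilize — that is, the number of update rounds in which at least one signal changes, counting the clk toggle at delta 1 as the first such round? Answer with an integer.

t=0 Δ0: s7=0 s2=0 s1=0 clk=0 s8=1 s5=1 s3=1 s6=1 s0=1 s4=1
  Δ1: clk:0→1
  Δ2: s7:0→1
  Δ3: s4:1→0
  Δ4: s5:1→0
  (4Δ to stable)
t=1 Δ0: s7=1 s2=0 s1=0 clk=1 s8=1 s5=0 s3=1 s6=1 s0=1 s4=0
  Δ1: clk:1→0
  (1Δ to stable)

4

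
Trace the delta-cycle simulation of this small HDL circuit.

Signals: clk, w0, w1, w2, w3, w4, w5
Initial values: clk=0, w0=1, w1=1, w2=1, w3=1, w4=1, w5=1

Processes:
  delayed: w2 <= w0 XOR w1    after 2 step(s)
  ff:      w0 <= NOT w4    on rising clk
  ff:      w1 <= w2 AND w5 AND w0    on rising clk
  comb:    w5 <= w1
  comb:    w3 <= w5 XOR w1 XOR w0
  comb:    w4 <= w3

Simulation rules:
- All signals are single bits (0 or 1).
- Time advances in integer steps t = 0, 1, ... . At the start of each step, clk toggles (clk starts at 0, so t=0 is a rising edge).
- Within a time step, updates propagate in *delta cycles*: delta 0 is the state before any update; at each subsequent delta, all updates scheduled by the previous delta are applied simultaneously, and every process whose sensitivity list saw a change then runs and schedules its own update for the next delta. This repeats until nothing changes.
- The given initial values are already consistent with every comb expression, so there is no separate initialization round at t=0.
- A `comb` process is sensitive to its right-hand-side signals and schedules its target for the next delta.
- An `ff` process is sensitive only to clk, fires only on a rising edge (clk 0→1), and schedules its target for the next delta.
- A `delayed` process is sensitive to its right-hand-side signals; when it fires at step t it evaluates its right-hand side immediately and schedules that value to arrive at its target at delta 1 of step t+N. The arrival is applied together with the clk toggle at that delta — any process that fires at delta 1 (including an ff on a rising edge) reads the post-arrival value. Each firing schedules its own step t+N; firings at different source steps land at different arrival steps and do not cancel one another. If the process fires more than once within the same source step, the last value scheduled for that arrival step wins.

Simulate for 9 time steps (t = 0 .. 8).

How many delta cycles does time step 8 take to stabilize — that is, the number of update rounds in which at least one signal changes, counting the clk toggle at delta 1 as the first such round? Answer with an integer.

t=0 Δ0: w2=1 w1=1 w0=1 w5=1 w3=1 clk=0 w4=1
  Δ1: clk:0→1
  Δ2: w0:1→0
  Δ3: w3:1→0
  Δ4: w4:1→0
  (4Δ to stable)
t=1 Δ0: w2=1 w1=1 w0=0 w5=1 w3=0 clk=1 w4=0
  Δ1: clk:1→0
  (1Δ to stable)
t=2 Δ0: w2=1 w1=1 w0=0 w5=1 w3=0 clk=0 w4=0
  Δ1: clk:0→1
  Δ2: w1:1→0, w0:0→1
  Δ3: w5:1→0
  Δ4: w3:0→1
  Δ5: w4:0→1
  (5Δ to stable)
t=3 Δ0: w2=1 w1=0 w0=1 w5=0 w3=1 clk=1 w4=1
  Δ1: clk:1→0
  (1Δ to stable)
t=4 Δ0: w2=1 w1=0 w0=1 w5=0 w3=1 clk=0 w4=1
  Δ1: clk:0→1
  Δ2: w0:1→0
  Δ3: w3:1→0
  Δ4: w4:1→0
  (4Δ to stable)
t=5 Δ0: w2=1 w1=0 w0=0 w5=0 w3=0 clk=1 w4=0
  Δ1: clk:1→0
  (1Δ to stable)
t=6 Δ0: w2=1 w1=0 w0=0 w5=0 w3=0 clk=0 w4=0
  Δ1: w2:1→0, clk:0→1
  Δ2: w0:0→1
  Δ3: w3:0→1
  Δ4: w4:0→1
  (4Δ to stable)
t=7 Δ0: w2=0 w1=0 w0=1 w5=0 w3=1 clk=1 w4=1
  Δ1: clk:1→0
  (1Δ to stable)
t=8 Δ0: w2=0 w1=0 w0=1 w5=0 w3=1 clk=0 w4=1
  Δ1: w2:0→1, clk:0→1
  Δ2: w0:1→0
  Δ3: w3:1→0
  Δ4: w4:1→0
  (4Δ to stable)

4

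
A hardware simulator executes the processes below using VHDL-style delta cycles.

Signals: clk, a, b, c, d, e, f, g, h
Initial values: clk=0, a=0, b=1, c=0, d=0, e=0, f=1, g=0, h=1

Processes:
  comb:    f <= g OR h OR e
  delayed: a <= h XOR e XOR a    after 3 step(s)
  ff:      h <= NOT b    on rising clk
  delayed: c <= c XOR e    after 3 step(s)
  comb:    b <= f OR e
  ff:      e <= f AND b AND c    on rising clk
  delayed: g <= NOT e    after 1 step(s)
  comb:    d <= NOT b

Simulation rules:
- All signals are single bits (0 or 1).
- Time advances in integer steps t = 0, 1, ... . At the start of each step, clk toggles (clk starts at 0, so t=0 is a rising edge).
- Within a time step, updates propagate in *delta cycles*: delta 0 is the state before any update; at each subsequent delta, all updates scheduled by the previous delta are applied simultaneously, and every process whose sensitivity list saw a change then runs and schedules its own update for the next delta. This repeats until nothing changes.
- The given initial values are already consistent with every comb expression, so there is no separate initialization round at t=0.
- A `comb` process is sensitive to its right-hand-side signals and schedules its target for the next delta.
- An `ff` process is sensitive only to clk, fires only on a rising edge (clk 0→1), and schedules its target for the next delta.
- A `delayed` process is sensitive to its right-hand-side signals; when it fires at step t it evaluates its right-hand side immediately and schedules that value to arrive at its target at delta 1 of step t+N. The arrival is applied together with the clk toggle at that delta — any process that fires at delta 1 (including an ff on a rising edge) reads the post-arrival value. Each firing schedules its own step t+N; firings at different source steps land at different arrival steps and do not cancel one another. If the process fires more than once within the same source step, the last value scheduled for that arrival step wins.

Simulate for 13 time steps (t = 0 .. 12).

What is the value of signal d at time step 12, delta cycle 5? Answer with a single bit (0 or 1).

1

[bits: e,clk,f,g,b,d,c,a,h]
t=0: Δ0=001010001 Δ1=011010001 Δ2=011010000 Δ3=010010000 Δ4=010000000 Δ5=010001000 | 5Δ
t=1: Δ0=010001000 Δ1=000001000 | 1Δ
t=2: Δ0=000001000 Δ1=010001000 Δ2=010001001 Δ3=011001001 Δ4=011011001 Δ5=011010001 | 5Δ
t=3: Δ0=011010001 Δ1=001010001 | 1Δ
t=4: Δ0=001010001 Δ1=011010001 Δ2=011010000 Δ3=010010000 Δ4=010000000 Δ5=010001000 | 5Δ
t=5: Δ0=010001000 Δ1=000001010 | 1Δ
t=6: Δ0=000001010 Δ1=010001010 Δ2=010001011 Δ3=011001011 Δ4=011011011 Δ5=011010011 | 5Δ
t=7: Δ0=011010011 Δ1=001010001 | 1Δ
t=8: Δ0=001010001 Δ1=011010011 Δ2=011010010 Δ3=010010010 Δ4=010000010 Δ5=010001010 | 5Δ
t=9: Δ0=010001010 Δ1=000001000 | 1Δ
t=10: Δ0=000001000 Δ1=010001010 Δ2=010001011 Δ3=011001011 Δ4=011011011 Δ5=011010011 | 5Δ
t=11: Δ0=011010011 Δ1=001010011 | 1Δ
t=12: Δ0=001010011 Δ1=011010001 Δ2=011010000 Δ3=010010000 Δ4=010000000 Δ5=010001000 | 5Δ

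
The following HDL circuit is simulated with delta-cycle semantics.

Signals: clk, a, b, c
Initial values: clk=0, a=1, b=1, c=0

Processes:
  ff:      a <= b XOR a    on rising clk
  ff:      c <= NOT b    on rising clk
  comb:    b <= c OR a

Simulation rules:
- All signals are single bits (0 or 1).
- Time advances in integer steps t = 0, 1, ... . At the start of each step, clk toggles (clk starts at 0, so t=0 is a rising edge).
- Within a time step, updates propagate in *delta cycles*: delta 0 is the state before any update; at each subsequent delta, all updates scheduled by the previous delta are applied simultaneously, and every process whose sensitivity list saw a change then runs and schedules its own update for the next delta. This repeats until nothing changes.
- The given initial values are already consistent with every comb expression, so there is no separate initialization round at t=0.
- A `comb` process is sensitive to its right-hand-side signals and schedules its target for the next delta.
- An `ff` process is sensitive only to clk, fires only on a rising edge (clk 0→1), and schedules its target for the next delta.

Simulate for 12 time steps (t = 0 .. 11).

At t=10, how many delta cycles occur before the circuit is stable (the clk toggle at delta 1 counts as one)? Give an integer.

t=0 Δ0: c=0 b=1 a=1 clk=0
  Δ1: clk:0→1
  Δ2: a:1→0
  Δ3: b:1→0
  (3Δ to stable)
t=1 Δ0: c=0 b=0 a=0 clk=1
  Δ1: clk:1→0
  (1Δ to stable)
t=2 Δ0: c=0 b=0 a=0 clk=0
  Δ1: clk:0→1
  Δ2: c:0→1
  Δ3: b:0→1
  (3Δ to stable)
t=3 Δ0: c=1 b=1 a=0 clk=1
  Δ1: clk:1→0
  (1Δ to stable)
t=4 Δ0: c=1 b=1 a=0 clk=0
  Δ1: clk:0→1
  Δ2: c:1→0, a:0→1
  (2Δ to stable)
t=5 Δ0: c=0 b=1 a=1 clk=1
  Δ1: clk:1→0
  (1Δ to stable)
t=6 Δ0: c=0 b=1 a=1 clk=0
  Δ1: clk:0→1
  Δ2: a:1→0
  Δ3: b:1→0
  (3Δ to stable)
t=7 Δ0: c=0 b=0 a=0 clk=1
  Δ1: clk:1→0
  (1Δ to stable)
t=8 Δ0: c=0 b=0 a=0 clk=0
  Δ1: clk:0→1
  Δ2: c:0→1
  Δ3: b:0→1
  (3Δ to stable)
t=9 Δ0: c=1 b=1 a=0 clk=1
  Δ1: clk:1→0
  (1Δ to stable)
t=10 Δ0: c=1 b=1 a=0 clk=0
  Δ1: clk:0→1
  Δ2: c:1→0, a:0→1
  (2Δ to stable)
t=11 Δ0: c=0 b=1 a=1 clk=1
  Δ1: clk:1→0
  (1Δ to stable)

2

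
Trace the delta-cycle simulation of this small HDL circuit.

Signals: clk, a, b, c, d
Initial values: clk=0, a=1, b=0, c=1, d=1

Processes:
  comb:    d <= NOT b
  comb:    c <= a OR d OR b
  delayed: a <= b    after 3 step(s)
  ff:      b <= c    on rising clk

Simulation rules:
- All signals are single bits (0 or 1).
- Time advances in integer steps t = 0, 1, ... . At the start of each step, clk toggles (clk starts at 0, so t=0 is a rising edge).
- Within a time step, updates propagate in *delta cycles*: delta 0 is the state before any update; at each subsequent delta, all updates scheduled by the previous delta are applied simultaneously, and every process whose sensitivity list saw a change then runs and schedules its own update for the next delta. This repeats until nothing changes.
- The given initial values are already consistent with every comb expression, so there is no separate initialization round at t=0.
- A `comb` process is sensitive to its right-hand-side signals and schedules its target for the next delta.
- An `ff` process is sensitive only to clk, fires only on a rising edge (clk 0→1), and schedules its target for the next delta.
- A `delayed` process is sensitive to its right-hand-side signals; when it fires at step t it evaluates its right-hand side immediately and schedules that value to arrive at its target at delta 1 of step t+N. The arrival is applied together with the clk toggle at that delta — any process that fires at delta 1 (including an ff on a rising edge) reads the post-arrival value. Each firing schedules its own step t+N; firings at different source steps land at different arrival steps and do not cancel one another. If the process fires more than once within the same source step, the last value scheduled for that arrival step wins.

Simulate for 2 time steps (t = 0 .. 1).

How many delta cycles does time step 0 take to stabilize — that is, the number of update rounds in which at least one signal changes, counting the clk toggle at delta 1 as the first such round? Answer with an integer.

3

t0.Δ0 clk=0 b=0 a=1 c=1 d=1
t0.Δ1 clk=1 b=0 a=1 c=1 d=1
t0.Δ2 clk=1 b=1 a=1 c=1 d=1
t0.Δ3 clk=1 b=1 a=1 c=1 d=0
t1.Δ0 clk=1 b=1 a=1 c=1 d=0
t1.Δ1 clk=0 b=1 a=1 c=1 d=0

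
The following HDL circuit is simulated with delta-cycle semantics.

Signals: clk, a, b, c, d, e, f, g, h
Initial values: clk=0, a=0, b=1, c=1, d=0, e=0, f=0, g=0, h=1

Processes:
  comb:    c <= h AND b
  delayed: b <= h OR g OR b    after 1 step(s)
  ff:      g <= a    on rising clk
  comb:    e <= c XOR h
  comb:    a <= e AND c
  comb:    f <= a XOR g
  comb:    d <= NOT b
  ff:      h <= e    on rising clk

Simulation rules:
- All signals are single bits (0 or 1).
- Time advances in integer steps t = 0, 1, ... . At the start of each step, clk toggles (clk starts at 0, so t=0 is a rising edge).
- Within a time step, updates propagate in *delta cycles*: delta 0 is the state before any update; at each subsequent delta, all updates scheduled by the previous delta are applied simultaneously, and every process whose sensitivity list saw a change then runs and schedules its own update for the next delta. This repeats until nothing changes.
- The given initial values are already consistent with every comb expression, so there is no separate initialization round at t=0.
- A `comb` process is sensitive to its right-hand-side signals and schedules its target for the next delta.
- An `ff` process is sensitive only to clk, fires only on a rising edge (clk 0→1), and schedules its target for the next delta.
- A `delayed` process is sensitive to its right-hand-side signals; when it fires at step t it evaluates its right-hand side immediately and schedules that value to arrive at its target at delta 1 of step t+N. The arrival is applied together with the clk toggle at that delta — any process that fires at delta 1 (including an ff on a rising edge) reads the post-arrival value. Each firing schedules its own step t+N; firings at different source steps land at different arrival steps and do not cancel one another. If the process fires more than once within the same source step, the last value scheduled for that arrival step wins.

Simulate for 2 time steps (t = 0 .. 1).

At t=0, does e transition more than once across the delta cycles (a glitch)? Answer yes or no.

[bits: c,b,d,clk,a,f,g,h,e]
t=0: Δ0=110000010 Δ1=110100010 Δ2=110100000 Δ3=010100001 Δ4=010100000 | 4Δ
t=1: Δ0=010100000 Δ1=010000000 | 1Δ

yes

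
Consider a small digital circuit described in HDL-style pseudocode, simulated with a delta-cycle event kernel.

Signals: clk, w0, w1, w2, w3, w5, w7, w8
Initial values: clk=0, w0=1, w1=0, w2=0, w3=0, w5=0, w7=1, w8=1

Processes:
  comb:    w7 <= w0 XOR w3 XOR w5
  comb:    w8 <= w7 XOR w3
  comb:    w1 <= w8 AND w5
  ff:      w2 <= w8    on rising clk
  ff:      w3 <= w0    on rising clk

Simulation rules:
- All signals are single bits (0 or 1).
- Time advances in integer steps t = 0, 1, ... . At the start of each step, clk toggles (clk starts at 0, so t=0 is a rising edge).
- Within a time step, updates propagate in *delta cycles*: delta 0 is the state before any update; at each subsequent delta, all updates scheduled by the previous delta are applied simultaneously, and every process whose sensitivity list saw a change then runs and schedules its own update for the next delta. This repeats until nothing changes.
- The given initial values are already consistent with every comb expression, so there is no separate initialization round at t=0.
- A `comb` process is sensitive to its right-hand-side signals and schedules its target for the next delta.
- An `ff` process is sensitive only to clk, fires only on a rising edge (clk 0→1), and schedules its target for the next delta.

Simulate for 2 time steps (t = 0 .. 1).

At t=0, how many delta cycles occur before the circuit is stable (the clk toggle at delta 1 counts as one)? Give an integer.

4

[bits: w7,w8,w3,w0,w2,w1,w5,clk]
t=0: Δ0=11010000 Δ1=11010001 Δ2=11111001 Δ3=00111001 Δ4=01111001 | 4Δ
t=1: Δ0=01111001 Δ1=01111000 | 1Δ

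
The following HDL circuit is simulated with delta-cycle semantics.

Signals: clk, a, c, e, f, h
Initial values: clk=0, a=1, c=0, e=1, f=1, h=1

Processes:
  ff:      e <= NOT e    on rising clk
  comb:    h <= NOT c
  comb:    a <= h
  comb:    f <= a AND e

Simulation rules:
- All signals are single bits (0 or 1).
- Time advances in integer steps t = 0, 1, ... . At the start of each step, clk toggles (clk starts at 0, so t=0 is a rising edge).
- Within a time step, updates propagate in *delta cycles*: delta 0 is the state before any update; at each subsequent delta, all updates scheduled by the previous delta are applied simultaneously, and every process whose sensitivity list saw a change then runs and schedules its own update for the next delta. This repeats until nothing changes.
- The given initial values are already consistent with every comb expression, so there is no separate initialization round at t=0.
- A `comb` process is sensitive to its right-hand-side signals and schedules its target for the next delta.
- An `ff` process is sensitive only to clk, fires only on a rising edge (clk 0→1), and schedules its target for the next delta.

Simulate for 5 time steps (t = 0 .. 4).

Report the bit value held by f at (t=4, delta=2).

1

[bits: c,e,a,f,clk,h]
t=0: Δ0=011101 Δ1=011111 Δ2=001111 Δ3=001011 | 3Δ
t=1: Δ0=001011 Δ1=001001 | 1Δ
t=2: Δ0=001001 Δ1=001011 Δ2=011011 Δ3=011111 | 3Δ
t=3: Δ0=011111 Δ1=011101 | 1Δ
t=4: Δ0=011101 Δ1=011111 Δ2=001111 Δ3=001011 | 3Δ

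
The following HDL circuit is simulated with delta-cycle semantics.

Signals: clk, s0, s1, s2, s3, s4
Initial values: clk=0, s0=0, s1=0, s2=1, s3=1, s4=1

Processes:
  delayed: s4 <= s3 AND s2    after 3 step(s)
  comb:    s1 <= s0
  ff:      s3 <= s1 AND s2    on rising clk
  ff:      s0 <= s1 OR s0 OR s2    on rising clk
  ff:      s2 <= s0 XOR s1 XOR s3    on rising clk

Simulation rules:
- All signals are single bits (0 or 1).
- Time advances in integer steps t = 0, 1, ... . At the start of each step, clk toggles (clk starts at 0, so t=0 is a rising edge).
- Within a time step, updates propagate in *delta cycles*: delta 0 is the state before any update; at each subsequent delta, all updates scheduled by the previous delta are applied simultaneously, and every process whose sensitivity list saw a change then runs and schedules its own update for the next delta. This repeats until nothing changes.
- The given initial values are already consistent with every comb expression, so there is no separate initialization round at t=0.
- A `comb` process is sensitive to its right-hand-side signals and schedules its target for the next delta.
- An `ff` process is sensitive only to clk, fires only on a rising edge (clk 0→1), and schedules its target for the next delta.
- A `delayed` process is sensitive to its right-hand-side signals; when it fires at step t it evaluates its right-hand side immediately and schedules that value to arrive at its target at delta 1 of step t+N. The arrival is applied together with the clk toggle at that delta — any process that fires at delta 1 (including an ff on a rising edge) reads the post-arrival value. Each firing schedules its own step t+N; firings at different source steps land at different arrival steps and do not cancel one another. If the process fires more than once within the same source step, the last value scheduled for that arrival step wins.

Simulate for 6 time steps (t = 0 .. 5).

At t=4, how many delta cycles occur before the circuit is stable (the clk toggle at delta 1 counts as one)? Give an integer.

2

t=0 Δ0: s0=0 s2=1 s1=0 clk=0 s4=1 s3=1
  Δ1: clk:0→1
  Δ2: s0:0→1, s3:1→0
  Δ3: s1:0→1
  (3Δ to stable)
t=1 Δ0: s0=1 s2=1 s1=1 clk=1 s4=1 s3=0
  Δ1: clk:1→0
  (1Δ to stable)
t=2 Δ0: s0=1 s2=1 s1=1 clk=0 s4=1 s3=0
  Δ1: clk:0→1
  Δ2: s2:1→0, s3:0→1
  (2Δ to stable)
t=3 Δ0: s0=1 s2=0 s1=1 clk=1 s4=1 s3=1
  Δ1: clk:1→0, s4:1→0
  (1Δ to stable)
t=4 Δ0: s0=1 s2=0 s1=1 clk=0 s4=0 s3=1
  Δ1: clk:0→1
  Δ2: s2:0→1, s3:1→0
  (2Δ to stable)
t=5 Δ0: s0=1 s2=1 s1=1 clk=1 s4=0 s3=0
  Δ1: clk:1→0
  (1Δ to stable)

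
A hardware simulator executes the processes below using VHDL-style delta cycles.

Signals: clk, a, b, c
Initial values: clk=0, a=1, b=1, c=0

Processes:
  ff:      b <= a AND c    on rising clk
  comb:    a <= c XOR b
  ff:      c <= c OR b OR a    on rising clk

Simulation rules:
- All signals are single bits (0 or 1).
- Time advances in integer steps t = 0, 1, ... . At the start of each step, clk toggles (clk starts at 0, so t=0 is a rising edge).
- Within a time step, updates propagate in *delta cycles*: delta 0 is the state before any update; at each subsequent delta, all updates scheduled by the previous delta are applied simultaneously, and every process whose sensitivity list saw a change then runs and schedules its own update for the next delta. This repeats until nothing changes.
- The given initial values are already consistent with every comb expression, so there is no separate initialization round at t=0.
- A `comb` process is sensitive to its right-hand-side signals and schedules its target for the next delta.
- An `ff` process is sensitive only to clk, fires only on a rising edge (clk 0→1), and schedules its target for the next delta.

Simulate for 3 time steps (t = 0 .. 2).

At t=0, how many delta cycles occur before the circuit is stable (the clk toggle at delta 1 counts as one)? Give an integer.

t=0 Δ0: clk=0 b=1 c=0 a=1
  Δ1: clk:0→1
  Δ2: b:1→0, c:0→1
  (2Δ to stable)
t=1 Δ0: clk=1 b=0 c=1 a=1
  Δ1: clk:1→0
  (1Δ to stable)
t=2 Δ0: clk=0 b=0 c=1 a=1
  Δ1: clk:0→1
  Δ2: b:0→1
  Δ3: a:1→0
  (3Δ to stable)

2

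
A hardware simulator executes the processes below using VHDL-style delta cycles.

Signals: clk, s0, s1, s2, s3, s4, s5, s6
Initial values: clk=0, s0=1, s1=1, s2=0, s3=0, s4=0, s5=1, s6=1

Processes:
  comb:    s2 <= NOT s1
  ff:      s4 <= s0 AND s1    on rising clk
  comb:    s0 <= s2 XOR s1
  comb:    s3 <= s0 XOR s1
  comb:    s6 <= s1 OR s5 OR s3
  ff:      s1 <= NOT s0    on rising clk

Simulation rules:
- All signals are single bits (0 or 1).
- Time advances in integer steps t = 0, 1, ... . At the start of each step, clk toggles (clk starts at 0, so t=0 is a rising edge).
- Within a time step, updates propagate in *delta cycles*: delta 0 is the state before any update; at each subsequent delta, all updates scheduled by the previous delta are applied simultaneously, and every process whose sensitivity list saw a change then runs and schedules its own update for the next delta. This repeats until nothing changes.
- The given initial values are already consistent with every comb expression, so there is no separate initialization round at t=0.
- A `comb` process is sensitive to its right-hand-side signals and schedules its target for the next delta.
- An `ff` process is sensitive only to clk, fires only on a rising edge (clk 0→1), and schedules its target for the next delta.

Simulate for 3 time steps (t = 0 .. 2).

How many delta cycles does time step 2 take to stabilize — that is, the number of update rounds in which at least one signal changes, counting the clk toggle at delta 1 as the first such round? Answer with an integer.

t=0 Δ0: s6=1 s1=1 s0=1 s4=0 clk=0 s3=0 s5=1 s2=0
  Δ1: clk:0→1
  Δ2: s1:1→0, s4:0→1
  Δ3: s0:1→0, s3:0→1, s2:0→1
  Δ4: s0:0→1, s3:1→0
  Δ5: s3:0→1
  (5Δ to stable)
t=1 Δ0: s6=1 s1=0 s0=1 s4=1 clk=1 s3=1 s5=1 s2=1
  Δ1: clk:1→0
  (1Δ to stable)
t=2 Δ0: s6=1 s1=0 s0=1 s4=1 clk=0 s3=1 s5=1 s2=1
  Δ1: clk:0→1
  Δ2: s4:1→0
  (2Δ to stable)

2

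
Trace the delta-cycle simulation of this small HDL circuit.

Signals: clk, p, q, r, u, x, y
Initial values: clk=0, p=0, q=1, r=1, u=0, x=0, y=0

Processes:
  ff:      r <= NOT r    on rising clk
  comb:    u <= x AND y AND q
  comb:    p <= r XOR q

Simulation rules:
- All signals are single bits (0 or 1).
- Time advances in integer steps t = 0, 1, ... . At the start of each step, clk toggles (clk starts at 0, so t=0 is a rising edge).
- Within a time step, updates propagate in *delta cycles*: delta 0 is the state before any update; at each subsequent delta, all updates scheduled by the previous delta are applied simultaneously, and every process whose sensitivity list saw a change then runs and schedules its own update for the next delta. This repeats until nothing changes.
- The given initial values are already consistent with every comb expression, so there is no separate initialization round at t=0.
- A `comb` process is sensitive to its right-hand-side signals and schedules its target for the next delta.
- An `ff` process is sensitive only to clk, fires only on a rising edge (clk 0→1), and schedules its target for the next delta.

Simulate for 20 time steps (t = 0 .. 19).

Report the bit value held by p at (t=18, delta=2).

t=0 Δ0: q=1 y=0 p=0 u=0 x=0 r=1 clk=0
  Δ1: clk:0→1
  Δ2: r:1→0
  Δ3: p:0→1
  (3Δ to stable)
t=1 Δ0: q=1 y=0 p=1 u=0 x=0 r=0 clk=1
  Δ1: clk:1→0
  (1Δ to stable)
t=2 Δ0: q=1 y=0 p=1 u=0 x=0 r=0 clk=0
  Δ1: clk:0→1
  Δ2: r:0→1
  Δ3: p:1→0
  (3Δ to stable)
t=3 Δ0: q=1 y=0 p=0 u=0 x=0 r=1 clk=1
  Δ1: clk:1→0
  (1Δ to stable)
t=4 Δ0: q=1 y=0 p=0 u=0 x=0 r=1 clk=0
  Δ1: clk:0→1
  Δ2: r:1→0
  Δ3: p:0→1
  (3Δ to stable)
t=5 Δ0: q=1 y=0 p=1 u=0 x=0 r=0 clk=1
  Δ1: clk:1→0
  (1Δ to stable)
t=6 Δ0: q=1 y=0 p=1 u=0 x=0 r=0 clk=0
  Δ1: clk:0→1
  Δ2: r:0→1
  Δ3: p:1→0
  (3Δ to stable)
t=7 Δ0: q=1 y=0 p=0 u=0 x=0 r=1 clk=1
  Δ1: clk:1→0
  (1Δ to stable)
t=8 Δ0: q=1 y=0 p=0 u=0 x=0 r=1 clk=0
  Δ1: clk:0→1
  Δ2: r:1→0
  Δ3: p:0→1
  (3Δ to stable)
t=9 Δ0: q=1 y=0 p=1 u=0 x=0 r=0 clk=1
  Δ1: clk:1→0
  (1Δ to stable)
t=10 Δ0: q=1 y=0 p=1 u=0 x=0 r=0 clk=0
  Δ1: clk:0→1
  Δ2: r:0→1
  Δ3: p:1→0
  (3Δ to stable)
t=11 Δ0: q=1 y=0 p=0 u=0 x=0 r=1 clk=1
  Δ1: clk:1→0
  (1Δ to stable)
t=12 Δ0: q=1 y=0 p=0 u=0 x=0 r=1 clk=0
  Δ1: clk:0→1
  Δ2: r:1→0
  Δ3: p:0→1
  (3Δ to stable)
t=13 Δ0: q=1 y=0 p=1 u=0 x=0 r=0 clk=1
  Δ1: clk:1→0
  (1Δ to stable)
t=14 Δ0: q=1 y=0 p=1 u=0 x=0 r=0 clk=0
  Δ1: clk:0→1
  Δ2: r:0→1
  Δ3: p:1→0
  (3Δ to stable)
t=15 Δ0: q=1 y=0 p=0 u=0 x=0 r=1 clk=1
  Δ1: clk:1→0
  (1Δ to stable)
t=16 Δ0: q=1 y=0 p=0 u=0 x=0 r=1 clk=0
  Δ1: clk:0→1
  Δ2: r:1→0
  Δ3: p:0→1
  (3Δ to stable)
t=17 Δ0: q=1 y=0 p=1 u=0 x=0 r=0 clk=1
  Δ1: clk:1→0
  (1Δ to stable)
t=18 Δ0: q=1 y=0 p=1 u=0 x=0 r=0 clk=0
  Δ1: clk:0→1
  Δ2: r:0→1
  Δ3: p:1→0
  (3Δ to stable)
t=19 Δ0: q=1 y=0 p=0 u=0 x=0 r=1 clk=1
  Δ1: clk:1→0
  (1Δ to stable)

1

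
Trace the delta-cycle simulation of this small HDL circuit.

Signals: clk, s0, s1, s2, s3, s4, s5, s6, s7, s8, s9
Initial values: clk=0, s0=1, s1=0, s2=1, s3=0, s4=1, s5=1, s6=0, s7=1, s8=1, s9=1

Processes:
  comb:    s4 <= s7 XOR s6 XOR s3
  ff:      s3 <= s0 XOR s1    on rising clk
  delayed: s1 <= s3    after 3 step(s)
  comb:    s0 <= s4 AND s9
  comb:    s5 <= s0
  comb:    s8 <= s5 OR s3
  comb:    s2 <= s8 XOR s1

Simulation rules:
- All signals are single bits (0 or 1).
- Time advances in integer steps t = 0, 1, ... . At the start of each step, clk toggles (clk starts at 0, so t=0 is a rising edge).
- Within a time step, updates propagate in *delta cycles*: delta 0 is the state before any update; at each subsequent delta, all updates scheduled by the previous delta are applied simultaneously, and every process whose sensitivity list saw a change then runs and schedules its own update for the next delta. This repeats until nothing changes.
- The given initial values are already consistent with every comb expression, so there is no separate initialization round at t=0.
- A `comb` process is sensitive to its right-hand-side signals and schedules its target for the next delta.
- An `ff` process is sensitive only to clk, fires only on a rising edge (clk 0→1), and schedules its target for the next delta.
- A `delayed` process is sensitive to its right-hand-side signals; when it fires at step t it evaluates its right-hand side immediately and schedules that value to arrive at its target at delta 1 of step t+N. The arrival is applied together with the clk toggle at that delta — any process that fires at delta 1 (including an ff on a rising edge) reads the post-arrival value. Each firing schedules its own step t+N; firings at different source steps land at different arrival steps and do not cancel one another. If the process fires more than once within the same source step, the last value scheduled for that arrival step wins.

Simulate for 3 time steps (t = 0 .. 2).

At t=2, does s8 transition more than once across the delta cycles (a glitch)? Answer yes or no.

t=0 Δ0: s9=1 s0=1 clk=0 s6=0 s8=1 s4=1 s7=1 s2=1 s5=1 s1=0 s3=0
  Δ1: clk:0→1
  Δ2: s3:0→1
  Δ3: s4:1→0
  Δ4: s0:1→0
  Δ5: s5:1→0
  (5Δ to stable)
t=1 Δ0: s9=1 s0=0 clk=1 s6=0 s8=1 s4=0 s7=1 s2=1 s5=0 s1=0 s3=1
  Δ1: clk:1→0
  (1Δ to stable)
t=2 Δ0: s9=1 s0=0 clk=0 s6=0 s8=1 s4=0 s7=1 s2=1 s5=0 s1=0 s3=1
  Δ1: clk:0→1
  Δ2: s3:1→0
  Δ3: s8:1→0, s4:0→1
  Δ4: s0:0→1, s2:1→0
  Δ5: s5:0→1
  Δ6: s8:0→1
  Δ7: s2:0→1
  (7Δ to stable)

yes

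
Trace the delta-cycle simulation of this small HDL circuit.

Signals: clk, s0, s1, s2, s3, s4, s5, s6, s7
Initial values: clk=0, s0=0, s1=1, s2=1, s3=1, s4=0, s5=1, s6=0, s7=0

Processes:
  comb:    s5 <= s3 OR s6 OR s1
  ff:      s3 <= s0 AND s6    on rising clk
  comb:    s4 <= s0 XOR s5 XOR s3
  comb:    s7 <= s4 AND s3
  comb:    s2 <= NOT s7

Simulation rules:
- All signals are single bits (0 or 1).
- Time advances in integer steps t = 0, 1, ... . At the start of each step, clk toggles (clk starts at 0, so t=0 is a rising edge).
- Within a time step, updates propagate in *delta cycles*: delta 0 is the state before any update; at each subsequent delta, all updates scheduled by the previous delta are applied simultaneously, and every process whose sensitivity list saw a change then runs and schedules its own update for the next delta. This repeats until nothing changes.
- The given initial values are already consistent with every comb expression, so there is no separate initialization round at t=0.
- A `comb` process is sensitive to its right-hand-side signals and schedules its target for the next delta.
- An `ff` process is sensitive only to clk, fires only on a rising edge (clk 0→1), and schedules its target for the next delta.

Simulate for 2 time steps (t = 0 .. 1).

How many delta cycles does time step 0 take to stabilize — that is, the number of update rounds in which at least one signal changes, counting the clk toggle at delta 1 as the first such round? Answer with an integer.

t0.Δ0 s2=1 clk=0 s7=0 s6=0 s4=0 s1=1 s5=1 s3=1 s0=0
t0.Δ1 s2=1 clk=1 s7=0 s6=0 s4=0 s1=1 s5=1 s3=1 s0=0
t0.Δ2 s2=1 clk=1 s7=0 s6=0 s4=0 s1=1 s5=1 s3=0 s0=0
t0.Δ3 s2=1 clk=1 s7=0 s6=0 s4=1 s1=1 s5=1 s3=0 s0=0
t1.Δ0 s2=1 clk=1 s7=0 s6=0 s4=1 s1=1 s5=1 s3=0 s0=0
t1.Δ1 s2=1 clk=0 s7=0 s6=0 s4=1 s1=1 s5=1 s3=0 s0=0

3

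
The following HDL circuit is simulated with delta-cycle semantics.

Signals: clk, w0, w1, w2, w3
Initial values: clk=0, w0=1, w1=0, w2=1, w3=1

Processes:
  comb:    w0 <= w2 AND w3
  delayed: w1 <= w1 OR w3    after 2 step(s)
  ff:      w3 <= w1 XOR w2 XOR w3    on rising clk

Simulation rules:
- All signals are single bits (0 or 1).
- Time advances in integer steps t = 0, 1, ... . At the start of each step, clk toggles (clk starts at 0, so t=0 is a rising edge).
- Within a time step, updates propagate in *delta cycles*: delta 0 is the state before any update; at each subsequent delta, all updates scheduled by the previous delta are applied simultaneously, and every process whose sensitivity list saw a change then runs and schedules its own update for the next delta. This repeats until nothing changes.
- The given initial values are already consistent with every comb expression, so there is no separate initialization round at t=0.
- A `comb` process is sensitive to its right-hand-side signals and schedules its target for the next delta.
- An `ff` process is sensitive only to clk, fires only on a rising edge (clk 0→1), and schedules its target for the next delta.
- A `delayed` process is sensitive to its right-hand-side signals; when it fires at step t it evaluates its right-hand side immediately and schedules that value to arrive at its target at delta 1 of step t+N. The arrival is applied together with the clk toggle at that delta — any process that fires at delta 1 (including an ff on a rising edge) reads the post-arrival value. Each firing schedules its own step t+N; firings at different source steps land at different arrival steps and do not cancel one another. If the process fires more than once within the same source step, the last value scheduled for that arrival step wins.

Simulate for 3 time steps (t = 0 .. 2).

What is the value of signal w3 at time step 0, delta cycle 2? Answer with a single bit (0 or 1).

0

t=0 Δ0: w1=0 w3=1 w0=1 w2=1 clk=0
  Δ1: clk:0→1
  Δ2: w3:1→0
  Δ3: w0:1→0
  (3Δ to stable)
t=1 Δ0: w1=0 w3=0 w0=0 w2=1 clk=1
  Δ1: clk:1→0
  (1Δ to stable)
t=2 Δ0: w1=0 w3=0 w0=0 w2=1 clk=0
  Δ1: clk:0→1
  Δ2: w3:0→1
  Δ3: w0:0→1
  (3Δ to stable)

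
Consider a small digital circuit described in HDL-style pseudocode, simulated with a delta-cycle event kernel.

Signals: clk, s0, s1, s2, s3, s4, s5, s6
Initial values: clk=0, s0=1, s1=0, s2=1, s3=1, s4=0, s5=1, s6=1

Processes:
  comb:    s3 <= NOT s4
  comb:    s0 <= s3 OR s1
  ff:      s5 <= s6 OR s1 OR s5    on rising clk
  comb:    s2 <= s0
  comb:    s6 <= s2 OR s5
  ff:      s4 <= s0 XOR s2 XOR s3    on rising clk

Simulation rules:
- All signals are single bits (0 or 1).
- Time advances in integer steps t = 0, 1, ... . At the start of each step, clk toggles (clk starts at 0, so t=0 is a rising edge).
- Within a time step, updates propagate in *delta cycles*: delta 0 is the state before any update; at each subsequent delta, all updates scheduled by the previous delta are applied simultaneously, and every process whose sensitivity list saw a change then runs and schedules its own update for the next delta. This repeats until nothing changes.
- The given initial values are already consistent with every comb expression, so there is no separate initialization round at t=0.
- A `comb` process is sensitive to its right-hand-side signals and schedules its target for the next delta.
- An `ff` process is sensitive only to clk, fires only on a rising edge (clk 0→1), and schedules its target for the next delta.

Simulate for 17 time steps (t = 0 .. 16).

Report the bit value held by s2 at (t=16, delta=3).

t=0 Δ0: s2=1 s4=0 s3=1 clk=0 s6=1 s1=0 s0=1 s5=1
  Δ1: clk:0→1
  Δ2: s4:0→1
  Δ3: s3:1→0
  Δ4: s0:1→0
  Δ5: s2:1→0
  (5Δ to stable)
t=1 Δ0: s2=0 s4=1 s3=0 clk=1 s6=1 s1=0 s0=0 s5=1
  Δ1: clk:1→0
  (1Δ to stable)
t=2 Δ0: s2=0 s4=1 s3=0 clk=0 s6=1 s1=0 s0=0 s5=1
  Δ1: clk:0→1
  Δ2: s4:1→0
  Δ3: s3:0→1
  Δ4: s0:0→1
  Δ5: s2:0→1
  (5Δ to stable)
t=3 Δ0: s2=1 s4=0 s3=1 clk=1 s6=1 s1=0 s0=1 s5=1
  Δ1: clk:1→0
  (1Δ to stable)
t=4 Δ0: s2=1 s4=0 s3=1 clk=0 s6=1 s1=0 s0=1 s5=1
  Δ1: clk:0→1
  Δ2: s4:0→1
  Δ3: s3:1→0
  Δ4: s0:1→0
  Δ5: s2:1→0
  (5Δ to stable)
t=5 Δ0: s2=0 s4=1 s3=0 clk=1 s6=1 s1=0 s0=0 s5=1
  Δ1: clk:1→0
  (1Δ to stable)
t=6 Δ0: s2=0 s4=1 s3=0 clk=0 s6=1 s1=0 s0=0 s5=1
  Δ1: clk:0→1
  Δ2: s4:1→0
  Δ3: s3:0→1
  Δ4: s0:0→1
  Δ5: s2:0→1
  (5Δ to stable)
t=7 Δ0: s2=1 s4=0 s3=1 clk=1 s6=1 s1=0 s0=1 s5=1
  Δ1: clk:1→0
  (1Δ to stable)
t=8 Δ0: s2=1 s4=0 s3=1 clk=0 s6=1 s1=0 s0=1 s5=1
  Δ1: clk:0→1
  Δ2: s4:0→1
  Δ3: s3:1→0
  Δ4: s0:1→0
  Δ5: s2:1→0
  (5Δ to stable)
t=9 Δ0: s2=0 s4=1 s3=0 clk=1 s6=1 s1=0 s0=0 s5=1
  Δ1: clk:1→0
  (1Δ to stable)
t=10 Δ0: s2=0 s4=1 s3=0 clk=0 s6=1 s1=0 s0=0 s5=1
  Δ1: clk:0→1
  Δ2: s4:1→0
  Δ3: s3:0→1
  Δ4: s0:0→1
  Δ5: s2:0→1
  (5Δ to stable)
t=11 Δ0: s2=1 s4=0 s3=1 clk=1 s6=1 s1=0 s0=1 s5=1
  Δ1: clk:1→0
  (1Δ to stable)
t=12 Δ0: s2=1 s4=0 s3=1 clk=0 s6=1 s1=0 s0=1 s5=1
  Δ1: clk:0→1
  Δ2: s4:0→1
  Δ3: s3:1→0
  Δ4: s0:1→0
  Δ5: s2:1→0
  (5Δ to stable)
t=13 Δ0: s2=0 s4=1 s3=0 clk=1 s6=1 s1=0 s0=0 s5=1
  Δ1: clk:1→0
  (1Δ to stable)
t=14 Δ0: s2=0 s4=1 s3=0 clk=0 s6=1 s1=0 s0=0 s5=1
  Δ1: clk:0→1
  Δ2: s4:1→0
  Δ3: s3:0→1
  Δ4: s0:0→1
  Δ5: s2:0→1
  (5Δ to stable)
t=15 Δ0: s2=1 s4=0 s3=1 clk=1 s6=1 s1=0 s0=1 s5=1
  Δ1: clk:1→0
  (1Δ to stable)
t=16 Δ0: s2=1 s4=0 s3=1 clk=0 s6=1 s1=0 s0=1 s5=1
  Δ1: clk:0→1
  Δ2: s4:0→1
  Δ3: s3:1→0
  Δ4: s0:1→0
  Δ5: s2:1→0
  (5Δ to stable)

1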